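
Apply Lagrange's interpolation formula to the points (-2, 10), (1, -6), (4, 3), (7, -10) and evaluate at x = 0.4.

Lagrange interpolation formula:
P(x) = Σ yᵢ × Lᵢ(x)
where Lᵢ(x) = Π_{j≠i} (x - xⱼ)/(xᵢ - xⱼ)

L_0(0.4) = (0.4 - 1)/(-2 - 1) × (0.4 - 4)/(-2 - 4) × (0.4 - 7)/(-2 - 7) = 0.088000
L_1(0.4) = (0.4 - (-2))/(1 - (-2)) × (0.4 - 4)/(1 - 4) × (0.4 - 7)/(1 - 7) = 1.056000
L_2(0.4) = (0.4 - (-2))/(4 - (-2)) × (0.4 - 1)/(4 - 1) × (0.4 - 7)/(4 - 7) = -0.176000
L_3(0.4) = (0.4 - (-2))/(7 - (-2)) × (0.4 - 1)/(7 - 1) × (0.4 - 4)/(7 - 4) = 0.032000

P(0.4) = 10×L_0(0.4) + (-6)×L_1(0.4) + 3×L_2(0.4) + (-10)×L_3(0.4)
P(0.4) = -6.304000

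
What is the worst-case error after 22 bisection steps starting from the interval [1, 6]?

Bisection error bound: |error| ≤ (b-a)/2^n
|error| ≤ (6 - 1)/2^22 = 5/2^22
|error| ≤ 0.0000011921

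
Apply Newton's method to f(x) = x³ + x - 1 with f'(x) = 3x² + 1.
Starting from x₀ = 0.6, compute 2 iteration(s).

f(x) = x³ + x - 1
f'(x) = 3x² + 1
x₀ = 0.6

Newton-Raphson formula: x_{n+1} = x_n - f(x_n)/f'(x_n)

Iteration 1:
  f(0.600000) = -0.184000
  f'(0.600000) = 2.080000
  x_1 = 0.600000 - (-0.184000)/2.080000 = 0.688462
Iteration 2:
  f(0.688462) = 0.014778
  f'(0.688462) = 2.421938
  x_2 = 0.688462 - 0.014778/2.421938 = 0.682360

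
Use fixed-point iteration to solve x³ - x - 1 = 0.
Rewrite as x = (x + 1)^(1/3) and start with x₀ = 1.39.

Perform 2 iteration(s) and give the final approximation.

Equation: x³ - x - 1 = 0
Fixed-point form: x = (x + 1)^(1/3)
x₀ = 1.39

x_1 = g(1.390000) = 1.337004
x_2 = g(1.337004) = 1.327048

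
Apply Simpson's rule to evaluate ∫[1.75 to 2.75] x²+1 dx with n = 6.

f(x) = x²+1
a = 1.75, b = 2.75, n = 6
h = (b - a)/n = 0.166667

Simpson's rule: (h/3)[f(x₀) + 4f(x₁) + 2f(x₂) + ... + f(xₙ)]

x_0 = 1.7500, f(x_0) = 4.062500, coefficient = 1
x_1 = 1.9167, f(x_1) = 4.673611, coefficient = 4
x_2 = 2.0833, f(x_2) = 5.340278, coefficient = 2
x_3 = 2.2500, f(x_3) = 6.062500, coefficient = 4
x_4 = 2.4167, f(x_4) = 6.840278, coefficient = 2
x_5 = 2.5833, f(x_5) = 7.673611, coefficient = 4
x_6 = 2.7500, f(x_6) = 8.562500, coefficient = 1

I ≈ (0.166667/3) × 110.625000 = 6.145833
Exact value: 6.145833
Error: 0.000000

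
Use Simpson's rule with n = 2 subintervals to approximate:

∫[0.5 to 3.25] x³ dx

f(x) = x³
a = 0.5, b = 3.25, n = 2
h = (b - a)/n = 1.375000

Simpson's rule: (h/3)[f(x₀) + 4f(x₁) + 2f(x₂) + ... + f(xₙ)]

x_0 = 0.5000, f(x_0) = 0.125000, coefficient = 1
x_1 = 1.8750, f(x_1) = 6.591797, coefficient = 4
x_2 = 3.2500, f(x_2) = 34.328125, coefficient = 1

I ≈ (1.375000/3) × 60.820312 = 27.875977
Exact value: 27.875977
Error: 0.000000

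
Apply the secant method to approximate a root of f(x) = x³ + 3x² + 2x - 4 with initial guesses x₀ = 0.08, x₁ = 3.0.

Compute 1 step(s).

f(x) = x³ + 3x² + 2x - 4
x₀ = 0.08, x₁ = 3.0

Secant formula: x_{n+1} = x_n - f(x_n)(x_n - x_{n-1})/(f(x_n) - f(x_{n-1}))

Iteration 1:
  f(0.080000) = -3.820288
  f(3.000000) = 56.000000
  x_2 = 3.000000 - 56.000000×(3.000000 - 0.080000)/(56.000000 - (-3.820288))
       = 0.266479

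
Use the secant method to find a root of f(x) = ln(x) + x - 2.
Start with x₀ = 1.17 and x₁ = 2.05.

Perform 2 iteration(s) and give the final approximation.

f(x) = ln(x) + x - 2
x₀ = 1.17, x₁ = 2.05

Secant formula: x_{n+1} = x_n - f(x_n)(x_n - x_{n-1})/(f(x_n) - f(x_{n-1}))

Iteration 1:
  f(1.170000) = -0.672996
  f(2.050000) = 0.767840
  x_2 = 2.050000 - 0.767840×(2.050000 - 1.170000)/(0.767840 - (-0.672996))
       = 1.581037
Iteration 2:
  f(2.050000) = 0.767840
  f(1.581037) = 0.039118
  x_3 = 1.581037 - 0.039118×(1.581037 - 2.050000)/(0.039118 - 0.767840)
       = 1.555863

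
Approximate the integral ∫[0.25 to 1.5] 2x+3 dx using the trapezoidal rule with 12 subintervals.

f(x) = 2x+3
a = 0.25, b = 1.5, n = 12
h = (b - a)/n = 0.104167

Trapezoidal rule: (h/2)[f(x₀) + 2f(x₁) + 2f(x₂) + ... + f(xₙ)]

x_0 = 0.2500, f(x_0) = 3.500000, coefficient = 1
x_1 = 0.3542, f(x_1) = 3.708333, coefficient = 2
x_2 = 0.4583, f(x_2) = 3.916667, coefficient = 2
x_3 = 0.5625, f(x_3) = 4.125000, coefficient = 2
x_4 = 0.6667, f(x_4) = 4.333333, coefficient = 2
x_5 = 0.7708, f(x_5) = 4.541667, coefficient = 2
x_6 = 0.8750, f(x_6) = 4.750000, coefficient = 2
x_7 = 0.9792, f(x_7) = 4.958333, coefficient = 2
x_8 = 1.0833, f(x_8) = 5.166667, coefficient = 2
x_9 = 1.1875, f(x_9) = 5.375000, coefficient = 2
x_10 = 1.2917, f(x_10) = 5.583333, coefficient = 2
x_11 = 1.3958, f(x_11) = 5.791667, coefficient = 2
x_12 = 1.5000, f(x_12) = 6.000000, coefficient = 1

I ≈ (0.104167/2) × 114.000000 = 5.937500
Exact value: 5.937500
Error: 0.000000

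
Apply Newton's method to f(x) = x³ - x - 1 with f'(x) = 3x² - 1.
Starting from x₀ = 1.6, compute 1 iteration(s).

f(x) = x³ - x - 1
f'(x) = 3x² - 1
x₀ = 1.6

Newton-Raphson formula: x_{n+1} = x_n - f(x_n)/f'(x_n)

Iteration 1:
  f(1.600000) = 1.496000
  f'(1.600000) = 6.680000
  x_1 = 1.600000 - 1.496000/6.680000 = 1.376048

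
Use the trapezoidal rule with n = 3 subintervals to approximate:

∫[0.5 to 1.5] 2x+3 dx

f(x) = 2x+3
a = 0.5, b = 1.5, n = 3
h = (b - a)/n = 0.333333

Trapezoidal rule: (h/2)[f(x₀) + 2f(x₁) + 2f(x₂) + ... + f(xₙ)]

x_0 = 0.5000, f(x_0) = 4.000000, coefficient = 1
x_1 = 0.8333, f(x_1) = 4.666667, coefficient = 2
x_2 = 1.1667, f(x_2) = 5.333333, coefficient = 2
x_3 = 1.5000, f(x_3) = 6.000000, coefficient = 1

I ≈ (0.333333/2) × 30.000000 = 5.000000
Exact value: 5.000000
Error: 0.000000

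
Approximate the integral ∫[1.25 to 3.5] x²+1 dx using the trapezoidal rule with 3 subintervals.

f(x) = x²+1
a = 1.25, b = 3.5, n = 3
h = (b - a)/n = 0.750000

Trapezoidal rule: (h/2)[f(x₀) + 2f(x₁) + 2f(x₂) + ... + f(xₙ)]

x_0 = 1.2500, f(x_0) = 2.562500, coefficient = 1
x_1 = 2.0000, f(x_1) = 5.000000, coefficient = 2
x_2 = 2.7500, f(x_2) = 8.562500, coefficient = 2
x_3 = 3.5000, f(x_3) = 13.250000, coefficient = 1

I ≈ (0.750000/2) × 42.937500 = 16.101562
Exact value: 15.890625
Error: 0.210938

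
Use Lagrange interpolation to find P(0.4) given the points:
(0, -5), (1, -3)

Lagrange interpolation formula:
P(x) = Σ yᵢ × Lᵢ(x)
where Lᵢ(x) = Π_{j≠i} (x - xⱼ)/(xᵢ - xⱼ)

L_0(0.4) = (0.4 - 1)/(0 - 1) = 0.600000
L_1(0.4) = (0.4 - 0)/(1 - 0) = 0.400000

P(0.4) = (-5)×L_0(0.4) + (-3)×L_1(0.4)
P(0.4) = -4.200000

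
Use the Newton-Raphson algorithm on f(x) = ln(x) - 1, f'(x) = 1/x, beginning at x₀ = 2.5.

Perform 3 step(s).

f(x) = ln(x) - 1
f'(x) = 1/x
x₀ = 2.5

Newton-Raphson formula: x_{n+1} = x_n - f(x_n)/f'(x_n)

Iteration 1:
  f(2.500000) = -0.083709
  f'(2.500000) = 0.400000
  x_1 = 2.500000 - (-0.083709)/0.400000 = 2.709273
Iteration 2:
  f(2.709273) = -0.003320
  f'(2.709273) = 0.369103
  x_2 = 2.709273 - (-0.003320)/0.369103 = 2.718267
Iteration 3:
  f(2.718267) = -0.000005
  f'(2.718267) = 0.367881
  x_3 = 2.718267 - (-0.000005)/0.367881 = 2.718282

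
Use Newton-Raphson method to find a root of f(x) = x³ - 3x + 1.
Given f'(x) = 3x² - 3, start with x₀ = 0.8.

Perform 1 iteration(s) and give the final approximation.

f(x) = x³ - 3x + 1
f'(x) = 3x² - 3
x₀ = 0.8

Newton-Raphson formula: x_{n+1} = x_n - f(x_n)/f'(x_n)

Iteration 1:
  f(0.800000) = -0.888000
  f'(0.800000) = -1.080000
  x_1 = 0.800000 - (-0.888000)/(-1.080000) = -0.022222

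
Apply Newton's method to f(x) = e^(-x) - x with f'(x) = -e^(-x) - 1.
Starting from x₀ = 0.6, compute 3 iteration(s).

f(x) = e^(-x) - x
f'(x) = -e^(-x) - 1
x₀ = 0.6

Newton-Raphson formula: x_{n+1} = x_n - f(x_n)/f'(x_n)

Iteration 1:
  f(0.600000) = -0.051188
  f'(0.600000) = -1.548812
  x_1 = 0.600000 - (-0.051188)/(-1.548812) = 0.566950
Iteration 2:
  f(0.566950) = 0.000303
  f'(0.566950) = -1.567253
  x_2 = 0.566950 - 0.000303/(-1.567253) = 0.567143
Iteration 3:
  f(0.567143) = 0.000000
  f'(0.567143) = -1.567143
  x_3 = 0.567143 - 0.000000/(-1.567143) = 0.567143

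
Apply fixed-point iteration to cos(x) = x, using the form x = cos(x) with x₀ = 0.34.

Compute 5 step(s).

Equation: cos(x) = x
Fixed-point form: x = cos(x)
x₀ = 0.34

x_1 = g(0.340000) = 0.942755
x_2 = g(0.942755) = 0.587561
x_3 = g(0.587561) = 0.832295
x_4 = g(0.832295) = 0.673180
x_5 = g(0.673180) = 0.781843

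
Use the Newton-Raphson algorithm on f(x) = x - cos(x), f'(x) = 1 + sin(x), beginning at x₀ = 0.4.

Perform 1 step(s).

f(x) = x - cos(x)
f'(x) = 1 + sin(x)
x₀ = 0.4

Newton-Raphson formula: x_{n+1} = x_n - f(x_n)/f'(x_n)

Iteration 1:
  f(0.400000) = -0.521061
  f'(0.400000) = 1.389418
  x_1 = 0.400000 - (-0.521061)/1.389418 = 0.775021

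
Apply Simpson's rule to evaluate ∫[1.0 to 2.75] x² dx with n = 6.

f(x) = x²
a = 1.0, b = 2.75, n = 6
h = (b - a)/n = 0.291667

Simpson's rule: (h/3)[f(x₀) + 4f(x₁) + 2f(x₂) + ... + f(xₙ)]

x_0 = 1.0000, f(x_0) = 1.000000, coefficient = 1
x_1 = 1.2917, f(x_1) = 1.668403, coefficient = 4
x_2 = 1.5833, f(x_2) = 2.506944, coefficient = 2
x_3 = 1.8750, f(x_3) = 3.515625, coefficient = 4
x_4 = 2.1667, f(x_4) = 4.694444, coefficient = 2
x_5 = 2.4583, f(x_5) = 6.043403, coefficient = 4
x_6 = 2.7500, f(x_6) = 7.562500, coefficient = 1

I ≈ (0.291667/3) × 67.875000 = 6.598958
Exact value: 6.598958
Error: 0.000000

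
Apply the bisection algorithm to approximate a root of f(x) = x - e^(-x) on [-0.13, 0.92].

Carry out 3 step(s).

f(x) = x - e^(-x)
Initial interval: [-0.13, 0.92]

Iteration 1:
  c_1 = (-0.130000 + 0.920000)/2 = 0.395000
  f(c_1) = f(0.395000) = -0.278680
  f(a) × f(c) ≥ 0, new interval: [0.395000, 0.920000]
Iteration 2:
  c_2 = (0.395000 + 0.920000)/2 = 0.657500
  f(c_2) = f(0.657500) = 0.139355
  f(a) × f(c) < 0, new interval: [0.395000, 0.657500]
Iteration 3:
  c_3 = (0.395000 + 0.657500)/2 = 0.526250
  f(c_3) = f(0.526250) = -0.064566
  f(a) × f(c) ≥ 0, new interval: [0.526250, 0.657500]

After 3 iteration(s), the approximation is c_3 = 0.526250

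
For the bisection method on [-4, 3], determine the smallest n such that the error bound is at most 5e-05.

We need (b-a)/2^n ≤ 5e-05
(3 - (-4))/2^n ≤ 5e-05
7/2^n ≤ 5e-05
2^n ≥ 140000
n ≥ log₂(140000) = 17.10
n ≥ 18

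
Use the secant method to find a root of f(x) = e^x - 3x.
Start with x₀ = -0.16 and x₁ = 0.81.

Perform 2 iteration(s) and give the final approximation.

f(x) = e^x - 3x
x₀ = -0.16, x₁ = 0.81

Secant formula: x_{n+1} = x_n - f(x_n)(x_n - x_{n-1})/(f(x_n) - f(x_{n-1}))

Iteration 1:
  f(-0.160000) = 1.332144
  f(0.810000) = -0.182092
  x_2 = 0.810000 - (-0.182092)×(0.810000 - (-0.160000))/(-0.182092 - 1.332144)
       = 0.693354
Iteration 2:
  f(0.810000) = -0.182092
  f(0.693354) = -0.079649
  x_3 = 0.693354 - (-0.079649)×(0.693354 - 0.810000)/(-0.079649 - (-0.182092))
       = 0.602664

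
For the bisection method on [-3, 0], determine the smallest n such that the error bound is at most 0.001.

We need (b-a)/2^n ≤ 0.001
(0 - (-3))/2^n ≤ 0.001
3/2^n ≤ 0.001
2^n ≥ 3000
n ≥ log₂(3000) = 11.55
n ≥ 12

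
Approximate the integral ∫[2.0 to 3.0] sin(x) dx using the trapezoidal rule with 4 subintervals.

f(x) = sin(x)
a = 2.0, b = 3.0, n = 4
h = (b - a)/n = 0.250000

Trapezoidal rule: (h/2)[f(x₀) + 2f(x₁) + 2f(x₂) + ... + f(xₙ)]

x_0 = 2.0000, f(x_0) = 0.909297, coefficient = 1
x_1 = 2.2500, f(x_1) = 0.778073, coefficient = 2
x_2 = 2.5000, f(x_2) = 0.598472, coefficient = 2
x_3 = 2.7500, f(x_3) = 0.381661, coefficient = 2
x_4 = 3.0000, f(x_4) = 0.141120, coefficient = 1

I ≈ (0.250000/2) × 4.566830 = 0.570854
Exact value: 0.573846
Error: 0.002992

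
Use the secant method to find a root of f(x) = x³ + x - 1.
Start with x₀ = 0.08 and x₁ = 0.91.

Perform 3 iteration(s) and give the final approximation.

f(x) = x³ + x - 1
x₀ = 0.08, x₁ = 0.91

Secant formula: x_{n+1} = x_n - f(x_n)(x_n - x_{n-1})/(f(x_n) - f(x_{n-1}))

Iteration 1:
  f(0.080000) = -0.919488
  f(0.910000) = 0.663571
  x_2 = 0.910000 - 0.663571×(0.910000 - 0.080000)/(0.663571 - (-0.919488))
       = 0.562089
Iteration 2:
  f(0.910000) = 0.663571
  f(0.562089) = -0.260323
  x_3 = 0.562089 - (-0.260323)×(0.562089 - 0.910000)/(-0.260323 - 0.663571)
       = 0.660119
Iteration 3:
  f(0.562089) = -0.260323
  f(0.660119) = -0.052230
  x_4 = 0.660119 - (-0.052230)×(0.660119 - 0.562089)/(-0.052230 - (-0.260323))
       = 0.684724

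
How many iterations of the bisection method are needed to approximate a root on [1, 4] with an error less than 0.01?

We need (b-a)/2^n ≤ 0.01
(4 - 1)/2^n ≤ 0.01
3/2^n ≤ 0.01
2^n ≥ 300
n ≥ log₂(300) = 8.23
n ≥ 9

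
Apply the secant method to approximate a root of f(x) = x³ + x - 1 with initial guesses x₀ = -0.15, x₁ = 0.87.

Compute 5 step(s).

f(x) = x³ + x - 1
x₀ = -0.15, x₁ = 0.87

Secant formula: x_{n+1} = x_n - f(x_n)(x_n - x_{n-1})/(f(x_n) - f(x_{n-1}))

Iteration 1:
  f(-0.150000) = -1.153375
  f(0.870000) = 0.528503
  x_2 = 0.870000 - 0.528503×(0.870000 - (-0.150000))/(0.528503 - (-1.153375))
       = 0.549481
Iteration 2:
  f(0.870000) = 0.528503
  f(0.549481) = -0.284614
  x_3 = 0.549481 - (-0.284614)×(0.549481 - 0.870000)/(-0.284614 - 0.528503)
       = 0.661672
Iteration 3:
  f(0.549481) = -0.284614
  f(0.661672) = -0.048642
  x_4 = 0.661672 - (-0.048642)×(0.661672 - 0.549481)/(-0.048642 - (-0.284614))
       = 0.684798
Iteration 4:
  f(0.661672) = -0.048642
  f(0.684798) = 0.005933
  x_5 = 0.684798 - 0.005933×(0.684798 - 0.661672)/(0.005933 - (-0.048642))
       = 0.682284
Iteration 5:
  f(0.684798) = 0.005933
  f(0.682284) = -0.000105
  x_6 = 0.682284 - (-0.000105)×(0.682284 - 0.684798)/(-0.000105 - 0.005933)
       = 0.682328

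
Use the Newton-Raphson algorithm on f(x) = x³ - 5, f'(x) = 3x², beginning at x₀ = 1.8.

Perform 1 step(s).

f(x) = x³ - 5
f'(x) = 3x²
x₀ = 1.8

Newton-Raphson formula: x_{n+1} = x_n - f(x_n)/f'(x_n)

Iteration 1:
  f(1.800000) = 0.832000
  f'(1.800000) = 9.720000
  x_1 = 1.800000 - 0.832000/9.720000 = 1.714403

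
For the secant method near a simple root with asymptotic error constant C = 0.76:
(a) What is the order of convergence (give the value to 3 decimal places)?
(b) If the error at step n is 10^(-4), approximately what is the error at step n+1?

(a) Secant method has superlinear convergence with order φ = (1+√5)/2 ≈ 1.618.
    This means |e_{n+1}| ≈ C|e_n|^1.618.

(b) With |e_n| = 10^(-4) and C = 0.76:
    |e_{n+1}| ≈ 0.76 × (10^(-4))^1.618 = 0.76 × 10^(-6.47)

(a) ≈ 1.618 (golden ratio); (b) |e_{n+1}| ≈ 2.563e-07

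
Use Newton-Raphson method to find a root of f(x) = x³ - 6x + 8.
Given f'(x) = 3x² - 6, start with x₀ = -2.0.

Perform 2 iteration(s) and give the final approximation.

f(x) = x³ - 6x + 8
f'(x) = 3x² - 6
x₀ = -2.0

Newton-Raphson formula: x_{n+1} = x_n - f(x_n)/f'(x_n)

Iteration 1:
  f(-2.000000) = 12.000000
  f'(-2.000000) = 6.000000
  x_1 = -2.000000 - 12.000000/6.000000 = -4.000000
Iteration 2:
  f(-4.000000) = -32.000000
  f'(-4.000000) = 42.000000
  x_2 = -4.000000 - (-32.000000)/42.000000 = -3.238095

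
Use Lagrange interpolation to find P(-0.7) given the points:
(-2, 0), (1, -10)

Lagrange interpolation formula:
P(x) = Σ yᵢ × Lᵢ(x)
where Lᵢ(x) = Π_{j≠i} (x - xⱼ)/(xᵢ - xⱼ)

L_0(-0.7) = (-0.7 - 1)/(-2 - 1) = 0.566667
L_1(-0.7) = (-0.7 - (-2))/(1 - (-2)) = 0.433333

P(-0.7) = 0×L_0(-0.7) + (-10)×L_1(-0.7)
P(-0.7) = -4.333333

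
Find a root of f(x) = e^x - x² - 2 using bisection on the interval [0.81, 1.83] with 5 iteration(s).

f(x) = e^x - x² - 2
Initial interval: [0.81, 1.83]

Iteration 1:
  c_1 = (0.810000 + 1.830000)/2 = 1.320000
  f(c_1) = f(1.320000) = 0.001021
  f(a) × f(c) < 0, new interval: [0.810000, 1.320000]
Iteration 2:
  c_2 = (0.810000 + 1.320000)/2 = 1.065000
  f(c_2) = f(1.065000) = -0.233386
  f(a) × f(c) ≥ 0, new interval: [1.065000, 1.320000]
Iteration 3:
  c_3 = (1.065000 + 1.320000)/2 = 1.192500
  f(c_3) = f(1.192500) = -0.126747
  f(a) × f(c) ≥ 0, new interval: [1.192500, 1.320000]
Iteration 4:
  c_4 = (1.192500 + 1.320000)/2 = 1.256250
  f(c_4) = f(1.256250) = -0.065938
  f(a) × f(c) ≥ 0, new interval: [1.256250, 1.320000]
Iteration 5:
  c_5 = (1.256250 + 1.320000)/2 = 1.288125
  f(c_5) = f(1.288125) = -0.033285
  f(a) × f(c) ≥ 0, new interval: [1.288125, 1.320000]

After 5 iteration(s), the approximation is c_5 = 1.288125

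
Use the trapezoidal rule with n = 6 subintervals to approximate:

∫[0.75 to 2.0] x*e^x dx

f(x) = x*e^x
a = 0.75, b = 2.0, n = 6
h = (b - a)/n = 0.208333

Trapezoidal rule: (h/2)[f(x₀) + 2f(x₁) + 2f(x₂) + ... + f(xₙ)]

x_0 = 0.7500, f(x_0) = 1.587750, coefficient = 1
x_1 = 0.9583, f(x_1) = 2.498708, coefficient = 2
x_2 = 1.1667, f(x_2) = 3.746482, coefficient = 2
x_3 = 1.3750, f(x_3) = 5.438230, coefficient = 2
x_4 = 1.5833, f(x_4) = 7.712679, coefficient = 2
x_5 = 1.7917, f(x_5) = 10.749002, coefficient = 2
x_6 = 2.0000, f(x_6) = 14.778112, coefficient = 1

I ≈ (0.208333/2) × 76.656067 = 7.985007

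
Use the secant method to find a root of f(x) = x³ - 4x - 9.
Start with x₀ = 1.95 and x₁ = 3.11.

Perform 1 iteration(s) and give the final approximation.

f(x) = x³ - 4x - 9
x₀ = 1.95, x₁ = 3.11

Secant formula: x_{n+1} = x_n - f(x_n)(x_n - x_{n-1})/(f(x_n) - f(x_{n-1}))

Iteration 1:
  f(1.950000) = -9.385125
  f(3.110000) = 8.640231
  x_2 = 3.110000 - 8.640231×(3.110000 - 1.950000)/(8.640231 - (-9.385125))
       = 2.553968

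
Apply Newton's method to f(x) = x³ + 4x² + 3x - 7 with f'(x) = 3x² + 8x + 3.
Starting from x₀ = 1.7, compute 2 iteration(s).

f(x) = x³ + 4x² + 3x - 7
f'(x) = 3x² + 8x + 3
x₀ = 1.7

Newton-Raphson formula: x_{n+1} = x_n - f(x_n)/f'(x_n)

Iteration 1:
  f(1.700000) = 14.573000
  f'(1.700000) = 25.270000
  x_1 = 1.700000 - 14.573000/25.270000 = 1.123308
Iteration 2:
  f(1.123308) = 2.834625
  f'(1.123308) = 15.771931
  x_2 = 1.123308 - 2.834625/15.771931 = 0.943582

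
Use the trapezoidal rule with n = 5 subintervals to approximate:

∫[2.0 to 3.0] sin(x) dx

f(x) = sin(x)
a = 2.0, b = 3.0, n = 5
h = (b - a)/n = 0.200000

Trapezoidal rule: (h/2)[f(x₀) + 2f(x₁) + 2f(x₂) + ... + f(xₙ)]

x_0 = 2.0000, f(x_0) = 0.909297, coefficient = 1
x_1 = 2.2000, f(x_1) = 0.808496, coefficient = 2
x_2 = 2.4000, f(x_2) = 0.675463, coefficient = 2
x_3 = 2.6000, f(x_3) = 0.515501, coefficient = 2
x_4 = 2.8000, f(x_4) = 0.334988, coefficient = 2
x_5 = 3.0000, f(x_5) = 0.141120, coefficient = 1

I ≈ (0.200000/2) × 5.719316 = 0.571932
Exact value: 0.573846
Error: 0.001914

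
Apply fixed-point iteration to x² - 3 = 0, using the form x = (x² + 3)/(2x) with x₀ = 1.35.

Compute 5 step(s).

Equation: x² - 3 = 0
Fixed-point form: x = (x² + 3)/(2x)
x₀ = 1.35

x_1 = g(1.350000) = 1.786111
x_2 = g(1.786111) = 1.732869
x_3 = g(1.732869) = 1.732051
x_4 = g(1.732051) = 1.732051
x_5 = g(1.732051) = 1.732051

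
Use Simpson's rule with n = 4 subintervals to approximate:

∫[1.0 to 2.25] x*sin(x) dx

f(x) = x*sin(x)
a = 1.0, b = 2.25, n = 4
h = (b - a)/n = 0.312500

Simpson's rule: (h/3)[f(x₀) + 4f(x₁) + 2f(x₂) + ... + f(xₙ)]

x_0 = 1.0000, f(x_0) = 0.841471, coefficient = 1
x_1 = 1.3125, f(x_1) = 1.268960, coefficient = 4
x_2 = 1.6250, f(x_2) = 1.622613, coefficient = 2
x_3 = 1.9375, f(x_3) = 1.808684, coefficient = 4
x_4 = 2.2500, f(x_4) = 1.750665, coefficient = 1

I ≈ (0.312500/3) × 18.147938 = 1.890410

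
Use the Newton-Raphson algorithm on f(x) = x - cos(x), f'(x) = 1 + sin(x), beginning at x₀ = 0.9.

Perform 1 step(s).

f(x) = x - cos(x)
f'(x) = 1 + sin(x)
x₀ = 0.9

Newton-Raphson formula: x_{n+1} = x_n - f(x_n)/f'(x_n)

Iteration 1:
  f(0.900000) = 0.278390
  f'(0.900000) = 1.783327
  x_1 = 0.900000 - 0.278390/1.783327 = 0.743893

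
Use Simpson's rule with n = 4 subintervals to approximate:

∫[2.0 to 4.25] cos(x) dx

f(x) = cos(x)
a = 2.0, b = 4.25, n = 4
h = (b - a)/n = 0.562500

Simpson's rule: (h/3)[f(x₀) + 4f(x₁) + 2f(x₂) + ... + f(xₙ)]

x_0 = 2.0000, f(x_0) = -0.416147, coefficient = 1
x_1 = 2.5625, f(x_1) = -0.836960, coefficient = 4
x_2 = 3.1250, f(x_2) = -0.999862, coefficient = 2
x_3 = 3.6875, f(x_3) = -0.854657, coefficient = 4
x_4 = 4.2500, f(x_4) = -0.446087, coefficient = 1

I ≈ (0.562500/3) × -9.628423 = -1.805329
Exact value: -1.804287
Error: 0.001043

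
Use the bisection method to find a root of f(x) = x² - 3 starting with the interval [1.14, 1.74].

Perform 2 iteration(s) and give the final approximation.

f(x) = x² - 3
Initial interval: [1.14, 1.74]

Iteration 1:
  c_1 = (1.140000 + 1.740000)/2 = 1.440000
  f(c_1) = f(1.440000) = -0.926400
  f(a) × f(c) ≥ 0, new interval: [1.440000, 1.740000]
Iteration 2:
  c_2 = (1.440000 + 1.740000)/2 = 1.590000
  f(c_2) = f(1.590000) = -0.471900
  f(a) × f(c) ≥ 0, new interval: [1.590000, 1.740000]

After 2 iteration(s), the approximation is c_2 = 1.590000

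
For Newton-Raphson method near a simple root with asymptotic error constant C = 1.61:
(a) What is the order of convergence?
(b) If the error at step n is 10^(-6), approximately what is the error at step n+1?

(a) Newton-Raphson has quadratic (order 2) convergence near simple roots.
    This means |e_{n+1}| ≈ C|e_n|².

(b) With |e_n| = 10^(-6) and C = 1.61:
    |e_{n+1}| ≈ 1.61 × (10^(-6))² = 1.61 × 10^(-12)

(a) 2 (quadratic); (b) |e_{n+1}| ≈ 1.610e-12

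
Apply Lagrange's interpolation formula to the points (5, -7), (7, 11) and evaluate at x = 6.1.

Lagrange interpolation formula:
P(x) = Σ yᵢ × Lᵢ(x)
where Lᵢ(x) = Π_{j≠i} (x - xⱼ)/(xᵢ - xⱼ)

L_0(6.1) = (6.1 - 7)/(5 - 7) = 0.450000
L_1(6.1) = (6.1 - 5)/(7 - 5) = 0.550000

P(6.1) = (-7)×L_0(6.1) + 11×L_1(6.1)
P(6.1) = 2.900000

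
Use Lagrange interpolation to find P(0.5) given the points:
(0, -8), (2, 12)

Lagrange interpolation formula:
P(x) = Σ yᵢ × Lᵢ(x)
where Lᵢ(x) = Π_{j≠i} (x - xⱼ)/(xᵢ - xⱼ)

L_0(0.5) = (0.5 - 2)/(0 - 2) = 0.750000
L_1(0.5) = (0.5 - 0)/(2 - 0) = 0.250000

P(0.5) = (-8)×L_0(0.5) + 12×L_1(0.5)
P(0.5) = -3.000000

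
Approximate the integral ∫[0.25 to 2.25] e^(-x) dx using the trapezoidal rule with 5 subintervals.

f(x) = e^(-x)
a = 0.25, b = 2.25, n = 5
h = (b - a)/n = 0.400000

Trapezoidal rule: (h/2)[f(x₀) + 2f(x₁) + 2f(x₂) + ... + f(xₙ)]

x_0 = 0.2500, f(x_0) = 0.778801, coefficient = 1
x_1 = 0.6500, f(x_1) = 0.522046, coefficient = 2
x_2 = 1.0500, f(x_2) = 0.349938, coefficient = 2
x_3 = 1.4500, f(x_3) = 0.234570, coefficient = 2
x_4 = 1.8500, f(x_4) = 0.157237, coefficient = 2
x_5 = 2.2500, f(x_5) = 0.105399, coefficient = 1

I ≈ (0.400000/2) × 3.411782 = 0.682356
Exact value: 0.673402
Error: 0.008955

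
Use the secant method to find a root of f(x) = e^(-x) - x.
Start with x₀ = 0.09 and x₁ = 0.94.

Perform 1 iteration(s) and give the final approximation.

f(x) = e^(-x) - x
x₀ = 0.09, x₁ = 0.94

Secant formula: x_{n+1} = x_n - f(x_n)(x_n - x_{n-1})/(f(x_n) - f(x_{n-1}))

Iteration 1:
  f(0.090000) = 0.823931
  f(0.940000) = -0.549372
  x_2 = 0.940000 - (-0.549372)×(0.940000 - 0.090000)/(-0.549372 - 0.823931)
       = 0.599969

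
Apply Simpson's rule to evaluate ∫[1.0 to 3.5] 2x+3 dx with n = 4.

f(x) = 2x+3
a = 1.0, b = 3.5, n = 4
h = (b - a)/n = 0.625000

Simpson's rule: (h/3)[f(x₀) + 4f(x₁) + 2f(x₂) + ... + f(xₙ)]

x_0 = 1.0000, f(x_0) = 5.000000, coefficient = 1
x_1 = 1.6250, f(x_1) = 6.250000, coefficient = 4
x_2 = 2.2500, f(x_2) = 7.500000, coefficient = 2
x_3 = 2.8750, f(x_3) = 8.750000, coefficient = 4
x_4 = 3.5000, f(x_4) = 10.000000, coefficient = 1

I ≈ (0.625000/3) × 90.000000 = 18.750000
Exact value: 18.750000
Error: 0.000000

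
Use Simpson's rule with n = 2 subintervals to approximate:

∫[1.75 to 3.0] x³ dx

f(x) = x³
a = 1.75, b = 3.0, n = 2
h = (b - a)/n = 0.625000

Simpson's rule: (h/3)[f(x₀) + 4f(x₁) + 2f(x₂) + ... + f(xₙ)]

x_0 = 1.7500, f(x_0) = 5.359375, coefficient = 1
x_1 = 2.3750, f(x_1) = 13.396484, coefficient = 4
x_2 = 3.0000, f(x_2) = 27.000000, coefficient = 1

I ≈ (0.625000/3) × 85.945312 = 17.905273
Exact value: 17.905273
Error: 0.000000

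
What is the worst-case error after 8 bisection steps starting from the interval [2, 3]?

Bisection error bound: |error| ≤ (b-a)/2^n
|error| ≤ (3 - 2)/2^8 = 1/2^8
|error| ≤ 0.0039062500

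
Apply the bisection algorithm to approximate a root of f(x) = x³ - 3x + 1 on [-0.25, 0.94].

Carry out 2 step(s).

f(x) = x³ - 3x + 1
Initial interval: [-0.25, 0.94]

Iteration 1:
  c_1 = (-0.250000 + 0.940000)/2 = 0.345000
  f(c_1) = f(0.345000) = 0.006064
  f(a) × f(c) ≥ 0, new interval: [0.345000, 0.940000]
Iteration 2:
  c_2 = (0.345000 + 0.940000)/2 = 0.642500
  f(c_2) = f(0.642500) = -0.662272
  f(a) × f(c) < 0, new interval: [0.345000, 0.642500]

After 2 iteration(s), the approximation is c_2 = 0.642500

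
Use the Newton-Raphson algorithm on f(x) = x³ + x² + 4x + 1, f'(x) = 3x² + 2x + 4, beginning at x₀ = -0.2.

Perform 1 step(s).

f(x) = x³ + x² + 4x + 1
f'(x) = 3x² + 2x + 4
x₀ = -0.2

Newton-Raphson formula: x_{n+1} = x_n - f(x_n)/f'(x_n)

Iteration 1:
  f(-0.200000) = 0.232000
  f'(-0.200000) = 3.720000
  x_1 = -0.200000 - 0.232000/3.720000 = -0.262366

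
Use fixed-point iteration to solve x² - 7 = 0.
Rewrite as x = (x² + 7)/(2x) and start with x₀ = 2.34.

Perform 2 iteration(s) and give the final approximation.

Equation: x² - 7 = 0
Fixed-point form: x = (x² + 7)/(2x)
x₀ = 2.34

x_1 = g(2.340000) = 2.665726
x_2 = g(2.665726) = 2.645826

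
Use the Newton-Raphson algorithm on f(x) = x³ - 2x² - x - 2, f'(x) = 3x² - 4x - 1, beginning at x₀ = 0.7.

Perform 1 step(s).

f(x) = x³ - 2x² - x - 2
f'(x) = 3x² - 4x - 1
x₀ = 0.7

Newton-Raphson formula: x_{n+1} = x_n - f(x_n)/f'(x_n)

Iteration 1:
  f(0.700000) = -3.337000
  f'(0.700000) = -2.330000
  x_1 = 0.700000 - (-3.337000)/(-2.330000) = -0.732189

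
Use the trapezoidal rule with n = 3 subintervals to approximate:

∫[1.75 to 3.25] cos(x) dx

f(x) = cos(x)
a = 1.75, b = 3.25, n = 3
h = (b - a)/n = 0.500000

Trapezoidal rule: (h/2)[f(x₀) + 2f(x₁) + 2f(x₂) + ... + f(xₙ)]

x_0 = 1.7500, f(x_0) = -0.178246, coefficient = 1
x_1 = 2.2500, f(x_1) = -0.628174, coefficient = 2
x_2 = 2.7500, f(x_2) = -0.924302, coefficient = 2
x_3 = 3.2500, f(x_3) = -0.994130, coefficient = 1

I ≈ (0.500000/2) × -4.277328 = -1.069332
Exact value: -1.092181
Error: 0.022849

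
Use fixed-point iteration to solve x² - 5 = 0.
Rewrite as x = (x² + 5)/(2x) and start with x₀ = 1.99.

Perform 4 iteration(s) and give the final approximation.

Equation: x² - 5 = 0
Fixed-point form: x = (x² + 5)/(2x)
x₀ = 1.99

x_1 = g(1.990000) = 2.251281
x_2 = g(2.251281) = 2.236119
x_3 = g(2.236119) = 2.236068
x_4 = g(2.236068) = 2.236068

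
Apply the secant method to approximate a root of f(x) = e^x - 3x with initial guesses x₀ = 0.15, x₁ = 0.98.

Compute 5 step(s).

f(x) = e^x - 3x
x₀ = 0.15, x₁ = 0.98

Secant formula: x_{n+1} = x_n - f(x_n)(x_n - x_{n-1})/(f(x_n) - f(x_{n-1}))

Iteration 1:
  f(0.150000) = 0.711834
  f(0.980000) = -0.275544
  x_2 = 0.980000 - (-0.275544)×(0.980000 - 0.150000)/(-0.275544 - 0.711834)
       = 0.748375
Iteration 2:
  f(0.980000) = -0.275544
  f(0.748375) = -0.131562
  x_3 = 0.748375 - (-0.131562)×(0.748375 - 0.980000)/(-0.131562 - (-0.275544))
       = 0.536729
Iteration 3:
  f(0.748375) = -0.131562
  f(0.536729) = 0.100216
  x_4 = 0.536729 - 0.100216×(0.536729 - 0.748375)/(0.100216 - (-0.131562))
       = 0.628240
Iteration 4:
  f(0.536729) = 0.100216
  f(0.628240) = -0.010411
  x_5 = 0.628240 - (-0.010411)×(0.628240 - 0.536729)/(-0.010411 - 0.100216)
       = 0.619628
Iteration 5:
  f(0.628240) = -0.010411
  f(0.619628) = -0.000647
  x_6 = 0.619628 - (-0.000647)×(0.619628 - 0.628240)/(-0.000647 - (-0.010411))
       = 0.619057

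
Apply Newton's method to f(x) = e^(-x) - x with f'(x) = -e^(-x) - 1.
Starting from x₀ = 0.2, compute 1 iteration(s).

f(x) = e^(-x) - x
f'(x) = -e^(-x) - 1
x₀ = 0.2

Newton-Raphson formula: x_{n+1} = x_n - f(x_n)/f'(x_n)

Iteration 1:
  f(0.200000) = 0.618731
  f'(0.200000) = -1.818731
  x_1 = 0.200000 - 0.618731/(-1.818731) = 0.540199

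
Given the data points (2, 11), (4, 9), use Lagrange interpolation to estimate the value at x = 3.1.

Lagrange interpolation formula:
P(x) = Σ yᵢ × Lᵢ(x)
where Lᵢ(x) = Π_{j≠i} (x - xⱼ)/(xᵢ - xⱼ)

L_0(3.1) = (3.1 - 4)/(2 - 4) = 0.450000
L_1(3.1) = (3.1 - 2)/(4 - 2) = 0.550000

P(3.1) = 11×L_0(3.1) + 9×L_1(3.1)
P(3.1) = 9.900000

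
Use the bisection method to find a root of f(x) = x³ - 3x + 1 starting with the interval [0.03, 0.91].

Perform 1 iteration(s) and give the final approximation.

f(x) = x³ - 3x + 1
Initial interval: [0.03, 0.91]

Iteration 1:
  c_1 = (0.030000 + 0.910000)/2 = 0.470000
  f(c_1) = f(0.470000) = -0.306177
  f(a) × f(c) < 0, new interval: [0.030000, 0.470000]

After 1 iteration(s), the approximation is c_1 = 0.470000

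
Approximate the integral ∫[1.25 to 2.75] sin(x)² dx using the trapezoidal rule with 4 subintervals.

f(x) = sin(x)²
a = 1.25, b = 2.75, n = 4
h = (b - a)/n = 0.375000

Trapezoidal rule: (h/2)[f(x₀) + 2f(x₁) + 2f(x₂) + ... + f(xₙ)]

x_0 = 1.2500, f(x_0) = 0.900572, coefficient = 1
x_1 = 1.6250, f(x_1) = 0.997065, coefficient = 2
x_2 = 2.0000, f(x_2) = 0.826822, coefficient = 2
x_3 = 2.3750, f(x_3) = 0.481199, coefficient = 2
x_4 = 2.7500, f(x_4) = 0.145665, coefficient = 1

I ≈ (0.375000/2) × 5.656408 = 1.060577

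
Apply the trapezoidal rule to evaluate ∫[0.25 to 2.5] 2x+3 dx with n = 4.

f(x) = 2x+3
a = 0.25, b = 2.5, n = 4
h = (b - a)/n = 0.562500

Trapezoidal rule: (h/2)[f(x₀) + 2f(x₁) + 2f(x₂) + ... + f(xₙ)]

x_0 = 0.2500, f(x_0) = 3.500000, coefficient = 1
x_1 = 0.8125, f(x_1) = 4.625000, coefficient = 2
x_2 = 1.3750, f(x_2) = 5.750000, coefficient = 2
x_3 = 1.9375, f(x_3) = 6.875000, coefficient = 2
x_4 = 2.5000, f(x_4) = 8.000000, coefficient = 1

I ≈ (0.562500/2) × 46.000000 = 12.937500
Exact value: 12.937500
Error: 0.000000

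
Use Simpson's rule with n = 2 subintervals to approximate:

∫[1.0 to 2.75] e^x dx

f(x) = e^x
a = 1.0, b = 2.75, n = 2
h = (b - a)/n = 0.875000

Simpson's rule: (h/3)[f(x₀) + 4f(x₁) + 2f(x₂) + ... + f(xₙ)]

x_0 = 1.0000, f(x_0) = 2.718282, coefficient = 1
x_1 = 1.8750, f(x_1) = 6.520819, coefficient = 4
x_2 = 2.7500, f(x_2) = 15.642632, coefficient = 1

I ≈ (0.875000/3) × 44.444190 = 12.962889
Exact value: 12.924350
Error: 0.038539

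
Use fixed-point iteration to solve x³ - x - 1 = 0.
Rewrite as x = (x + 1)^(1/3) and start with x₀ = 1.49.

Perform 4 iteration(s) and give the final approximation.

Equation: x³ - x - 1 = 0
Fixed-point form: x = (x + 1)^(1/3)
x₀ = 1.49

x_1 = g(1.490000) = 1.355397
x_2 = g(1.355397) = 1.330520
x_3 = g(1.330520) = 1.325819
x_4 = g(1.325819) = 1.324927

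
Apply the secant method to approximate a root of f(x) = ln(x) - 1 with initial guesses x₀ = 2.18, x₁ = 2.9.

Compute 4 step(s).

f(x) = ln(x) - 1
x₀ = 2.18, x₁ = 2.9

Secant formula: x_{n+1} = x_n - f(x_n)(x_n - x_{n-1})/(f(x_n) - f(x_{n-1}))

Iteration 1:
  f(2.180000) = -0.220675
  f(2.900000) = 0.064711
  x_2 = 2.900000 - 0.064711×(2.900000 - 2.180000)/(0.064711 - (-0.220675))
       = 2.736741
Iteration 2:
  f(2.900000) = 0.064711
  f(2.736741) = 0.006768
  x_3 = 2.736741 - 0.006768×(2.736741 - 2.900000)/(0.006768 - 0.064711)
       = 2.717672
Iteration 3:
  f(2.736741) = 0.006768
  f(2.717672) = -0.000224
  x_4 = 2.717672 - (-0.000224)×(2.717672 - 2.736741)/(-0.000224 - 0.006768)
       = 2.718284
Iteration 4:
  f(2.717672) = -0.000224
  f(2.718284) = 0.000001
  x_5 = 2.718284 - 0.000001×(2.718284 - 2.717672)/(0.000001 - (-0.000224))
       = 2.718282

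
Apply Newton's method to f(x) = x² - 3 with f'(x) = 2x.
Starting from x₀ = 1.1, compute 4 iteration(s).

f(x) = x² - 3
f'(x) = 2x
x₀ = 1.1

Newton-Raphson formula: x_{n+1} = x_n - f(x_n)/f'(x_n)

Iteration 1:
  f(1.100000) = -1.790000
  f'(1.100000) = 2.200000
  x_1 = 1.100000 - (-1.790000)/2.200000 = 1.913636
Iteration 2:
  f(1.913636) = 0.662004
  f'(1.913636) = 3.827273
  x_2 = 1.913636 - 0.662004/3.827273 = 1.740666
Iteration 3:
  f(1.740666) = 0.029919
  f'(1.740666) = 3.481332
  x_3 = 1.740666 - 0.029919/3.481332 = 1.732072
Iteration 4:
  f(1.732072) = 0.000074
  f'(1.732072) = 3.464144
  x_4 = 1.732072 - 0.000074/3.464144 = 1.732051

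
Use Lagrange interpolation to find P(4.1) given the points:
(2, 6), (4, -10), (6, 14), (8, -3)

Lagrange interpolation formula:
P(x) = Σ yᵢ × Lᵢ(x)
where Lᵢ(x) = Π_{j≠i} (x - xⱼ)/(xᵢ - xⱼ)

L_0(4.1) = (4.1 - 4)/(2 - 4) × (4.1 - 6)/(2 - 6) × (4.1 - 8)/(2 - 8) = -0.015437
L_1(4.1) = (4.1 - 2)/(4 - 2) × (4.1 - 6)/(4 - 6) × (4.1 - 8)/(4 - 8) = 0.972563
L_2(4.1) = (4.1 - 2)/(6 - 2) × (4.1 - 4)/(6 - 4) × (4.1 - 8)/(6 - 8) = 0.051187
L_3(4.1) = (4.1 - 2)/(8 - 2) × (4.1 - 4)/(8 - 4) × (4.1 - 6)/(8 - 6) = -0.008312

P(4.1) = 6×L_0(4.1) + (-10)×L_1(4.1) + 14×L_2(4.1) + (-3)×L_3(4.1)
P(4.1) = -9.076688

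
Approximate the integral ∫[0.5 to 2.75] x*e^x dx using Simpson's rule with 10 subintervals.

f(x) = x*e^x
a = 0.5, b = 2.75, n = 10
h = (b - a)/n = 0.225000

Simpson's rule: (h/3)[f(x₀) + 4f(x₁) + 2f(x₂) + ... + f(xₙ)]

x_0 = 0.5000, f(x_0) = 0.824361, coefficient = 1
x_1 = 0.7250, f(x_1) = 1.496930, coefficient = 4
x_2 = 0.9500, f(x_2) = 2.456424, coefficient = 2
x_3 = 1.1750, f(x_3) = 3.804818, coefficient = 4
x_4 = 1.4000, f(x_4) = 5.677280, coefficient = 2
x_5 = 1.6250, f(x_5) = 8.252431, coefficient = 4
x_6 = 1.8500, f(x_6) = 11.765666, coefficient = 2
x_7 = 2.0750, f(x_7) = 16.526434, coefficient = 4
x_8 = 2.3000, f(x_8) = 22.940620, coefficient = 2
x_9 = 2.5250, f(x_9) = 31.539511, coefficient = 4
x_10 = 2.7500, f(x_10) = 43.017238, coefficient = 1

I ≈ (0.225000/3) × 376.002072 = 28.200155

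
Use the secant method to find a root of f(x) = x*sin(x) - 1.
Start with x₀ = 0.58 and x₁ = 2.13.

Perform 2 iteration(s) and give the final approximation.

f(x) = x*sin(x) - 1
x₀ = 0.58, x₁ = 2.13

Secant formula: x_{n+1} = x_n - f(x_n)(x_n - x_{n-1})/(f(x_n) - f(x_{n-1}))

Iteration 1:
  f(0.580000) = -0.682146
  f(2.130000) = 0.805554
  x_2 = 2.130000 - 0.805554×(2.130000 - 0.580000)/(0.805554 - (-0.682146))
       = 1.290712
Iteration 2:
  f(2.130000) = 0.805554
  f(1.290712) = 0.240416
  x_3 = 1.290712 - 0.240416×(1.290712 - 2.130000)/(0.240416 - 0.805554)
       = 0.933670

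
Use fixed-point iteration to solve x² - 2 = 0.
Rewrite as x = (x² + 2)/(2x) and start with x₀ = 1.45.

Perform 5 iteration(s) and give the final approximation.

Equation: x² - 2 = 0
Fixed-point form: x = (x² + 2)/(2x)
x₀ = 1.45

x_1 = g(1.450000) = 1.414655
x_2 = g(1.414655) = 1.414214
x_3 = g(1.414214) = 1.414214
x_4 = g(1.414214) = 1.414214
x_5 = g(1.414214) = 1.414214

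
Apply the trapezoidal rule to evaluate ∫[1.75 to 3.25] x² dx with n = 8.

f(x) = x²
a = 1.75, b = 3.25, n = 8
h = (b - a)/n = 0.187500

Trapezoidal rule: (h/2)[f(x₀) + 2f(x₁) + 2f(x₂) + ... + f(xₙ)]

x_0 = 1.7500, f(x_0) = 3.062500, coefficient = 1
x_1 = 1.9375, f(x_1) = 3.753906, coefficient = 2
x_2 = 2.1250, f(x_2) = 4.515625, coefficient = 2
x_3 = 2.3125, f(x_3) = 5.347656, coefficient = 2
x_4 = 2.5000, f(x_4) = 6.250000, coefficient = 2
x_5 = 2.6875, f(x_5) = 7.222656, coefficient = 2
x_6 = 2.8750, f(x_6) = 8.265625, coefficient = 2
x_7 = 3.0625, f(x_7) = 9.378906, coefficient = 2
x_8 = 3.2500, f(x_8) = 10.562500, coefficient = 1

I ≈ (0.187500/2) × 103.093750 = 9.665039
Exact value: 9.656250
Error: 0.008789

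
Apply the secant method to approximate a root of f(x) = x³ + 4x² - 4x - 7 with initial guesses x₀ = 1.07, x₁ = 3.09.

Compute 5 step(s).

f(x) = x³ + 4x² - 4x - 7
x₀ = 1.07, x₁ = 3.09

Secant formula: x_{n+1} = x_n - f(x_n)(x_n - x_{n-1})/(f(x_n) - f(x_{n-1}))

Iteration 1:
  f(1.070000) = -5.475357
  f(3.090000) = 48.336029
  x_2 = 3.090000 - 48.336029×(3.090000 - 1.070000)/(48.336029 - (-5.475357))
       = 1.275537
Iteration 2:
  f(3.090000) = 48.336029
  f(1.275537) = -3.518880
  x_3 = 1.275537 - (-3.518880)×(1.275537 - 3.090000)/(-3.518880 - 48.336029)
       = 1.398666
Iteration 3:
  f(1.275537) = -3.518880
  f(1.398666) = -2.033428
  x_4 = 1.398666 - (-2.033428)×(1.398666 - 1.275537)/(-2.033428 - (-3.518880))
       = 1.567218
Iteration 4:
  f(1.398666) = -2.033428
  f(1.567218) = 0.405176
  x_5 = 1.567218 - 0.405176×(1.567218 - 1.398666)/(0.405176 - (-2.033428))
       = 1.539213
Iteration 5:
  f(1.567218) = 0.405176
  f(1.539213) = -0.033476
  x_6 = 1.539213 - (-0.033476)×(1.539213 - 1.567218)/(-0.033476 - 0.405176)
       = 1.541350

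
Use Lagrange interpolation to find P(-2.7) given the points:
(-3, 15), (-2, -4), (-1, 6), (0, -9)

Lagrange interpolation formula:
P(x) = Σ yᵢ × Lᵢ(x)
where Lᵢ(x) = Π_{j≠i} (x - xⱼ)/(xᵢ - xⱼ)

L_0(-2.7) = (-2.7 - (-2))/(-3 - (-2)) × (-2.7 - (-1))/(-3 - (-1)) × (-2.7 - 0)/(-3 - 0) = 0.535500
L_1(-2.7) = (-2.7 - (-3))/(-2 - (-3)) × (-2.7 - (-1))/(-2 - (-1)) × (-2.7 - 0)/(-2 - 0) = 0.688500
L_2(-2.7) = (-2.7 - (-3))/(-1 - (-3)) × (-2.7 - (-2))/(-1 - (-2)) × (-2.7 - 0)/(-1 - 0) = -0.283500
L_3(-2.7) = (-2.7 - (-3))/(0 - (-3)) × (-2.7 - (-2))/(0 - (-2)) × (-2.7 - (-1))/(0 - (-1)) = 0.059500

P(-2.7) = 15×L_0(-2.7) + (-4)×L_1(-2.7) + 6×L_2(-2.7) + (-9)×L_3(-2.7)
P(-2.7) = 3.042000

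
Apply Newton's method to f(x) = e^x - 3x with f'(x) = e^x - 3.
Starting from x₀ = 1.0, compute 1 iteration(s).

f(x) = e^x - 3x
f'(x) = e^x - 3
x₀ = 1.0

Newton-Raphson formula: x_{n+1} = x_n - f(x_n)/f'(x_n)

Iteration 1:
  f(1.000000) = -0.281718
  f'(1.000000) = -0.281718
  x_1 = 1.000000 - (-0.281718)/(-0.281718) = 0.000000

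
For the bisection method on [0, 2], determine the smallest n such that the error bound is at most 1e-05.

We need (b-a)/2^n ≤ 1e-05
(2 - 0)/2^n ≤ 1e-05
2/2^n ≤ 1e-05
2^n ≥ 200000
n ≥ log₂(200000) = 17.61
n ≥ 18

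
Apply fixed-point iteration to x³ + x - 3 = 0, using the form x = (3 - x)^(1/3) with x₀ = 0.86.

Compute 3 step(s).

Equation: x³ + x - 3 = 0
Fixed-point form: x = (3 - x)^(1/3)
x₀ = 0.86

x_1 = g(0.860000) = 1.288659
x_2 = g(1.288659) = 1.196131
x_3 = g(1.196131) = 1.217311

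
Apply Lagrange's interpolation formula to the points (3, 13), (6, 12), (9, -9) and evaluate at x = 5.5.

Lagrange interpolation formula:
P(x) = Σ yᵢ × Lᵢ(x)
where Lᵢ(x) = Π_{j≠i} (x - xⱼ)/(xᵢ - xⱼ)

L_0(5.5) = (5.5 - 6)/(3 - 6) × (5.5 - 9)/(3 - 9) = 0.097222
L_1(5.5) = (5.5 - 3)/(6 - 3) × (5.5 - 9)/(6 - 9) = 0.972222
L_2(5.5) = (5.5 - 3)/(9 - 3) × (5.5 - 6)/(9 - 6) = -0.069444

P(5.5) = 13×L_0(5.5) + 12×L_1(5.5) + (-9)×L_2(5.5)
P(5.5) = 13.555556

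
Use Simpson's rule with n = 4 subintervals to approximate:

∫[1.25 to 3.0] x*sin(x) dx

f(x) = x*sin(x)
a = 1.25, b = 3.0, n = 4
h = (b - a)/n = 0.437500

Simpson's rule: (h/3)[f(x₀) + 4f(x₁) + 2f(x₂) + ... + f(xₙ)]

x_0 = 1.2500, f(x_0) = 1.186231, coefficient = 1
x_1 = 1.6875, f(x_1) = 1.676021, coefficient = 4
x_2 = 2.1250, f(x_2) = 1.806930, coefficient = 2
x_3 = 2.5625, f(x_3) = 1.402366, coefficient = 4
x_4 = 3.0000, f(x_4) = 0.423360, coefficient = 1

I ≈ (0.437500/3) × 17.536999 = 2.557479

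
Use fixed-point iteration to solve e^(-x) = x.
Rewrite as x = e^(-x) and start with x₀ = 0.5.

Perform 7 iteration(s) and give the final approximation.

Equation: e^(-x) = x
Fixed-point form: x = e^(-x)
x₀ = 0.5

x_1 = g(0.500000) = 0.606531
x_2 = g(0.606531) = 0.545239
x_3 = g(0.545239) = 0.579703
x_4 = g(0.579703) = 0.560065
x_5 = g(0.560065) = 0.571172
x_6 = g(0.571172) = 0.564863
x_7 = g(0.564863) = 0.568438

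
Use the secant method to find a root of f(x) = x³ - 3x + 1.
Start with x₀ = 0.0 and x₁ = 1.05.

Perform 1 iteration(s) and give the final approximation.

f(x) = x³ - 3x + 1
x₀ = 0.0, x₁ = 1.05

Secant formula: x_{n+1} = x_n - f(x_n)(x_n - x_{n-1})/(f(x_n) - f(x_{n-1}))

Iteration 1:
  f(0.000000) = 1.000000
  f(1.050000) = -0.992375
  x_2 = 1.050000 - (-0.992375)×(1.050000 - 0.000000)/(-0.992375 - 1.000000)
       = 0.527009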